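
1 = 1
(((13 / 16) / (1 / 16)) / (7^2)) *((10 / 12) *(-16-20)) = -390 / 49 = -7.96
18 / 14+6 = 51 / 7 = 7.29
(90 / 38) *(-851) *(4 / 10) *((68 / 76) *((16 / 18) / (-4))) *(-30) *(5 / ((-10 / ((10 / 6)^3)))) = 36167500 / 3249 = 11131.89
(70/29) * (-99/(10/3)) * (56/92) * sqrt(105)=-29106 * sqrt(105)/667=-447.15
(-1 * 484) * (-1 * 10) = 4840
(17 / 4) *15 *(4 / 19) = 255 / 19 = 13.42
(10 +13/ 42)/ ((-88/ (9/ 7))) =-1299/ 8624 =-0.15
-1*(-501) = 501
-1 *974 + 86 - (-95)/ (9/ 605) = 49483/ 9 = 5498.11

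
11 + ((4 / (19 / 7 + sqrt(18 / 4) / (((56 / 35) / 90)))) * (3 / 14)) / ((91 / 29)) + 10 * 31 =469800 * sqrt(2) / 290082949 + 651816280611 / 2030580643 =321.00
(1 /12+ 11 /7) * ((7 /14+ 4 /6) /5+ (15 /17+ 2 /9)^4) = 1311594297661 /460304276040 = 2.85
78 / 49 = 1.59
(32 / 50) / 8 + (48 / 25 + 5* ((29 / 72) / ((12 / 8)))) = 361 / 108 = 3.34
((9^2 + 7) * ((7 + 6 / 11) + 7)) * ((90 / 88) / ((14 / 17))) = 122400 / 77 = 1589.61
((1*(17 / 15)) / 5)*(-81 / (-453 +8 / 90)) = 4131 / 101905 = 0.04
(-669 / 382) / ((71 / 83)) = -55527 / 27122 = -2.05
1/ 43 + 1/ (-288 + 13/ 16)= 3907/ 197585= 0.02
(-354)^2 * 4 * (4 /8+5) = 2756952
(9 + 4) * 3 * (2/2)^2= 39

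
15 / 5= 3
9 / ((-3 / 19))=-57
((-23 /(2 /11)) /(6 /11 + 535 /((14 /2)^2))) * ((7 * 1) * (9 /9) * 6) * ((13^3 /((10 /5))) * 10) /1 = -31457821395 /6179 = -5091086.16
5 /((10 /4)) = 2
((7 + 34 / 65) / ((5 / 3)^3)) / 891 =163 / 89375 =0.00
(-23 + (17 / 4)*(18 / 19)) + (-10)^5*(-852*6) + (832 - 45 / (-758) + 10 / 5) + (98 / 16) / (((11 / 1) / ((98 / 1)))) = 511200869.65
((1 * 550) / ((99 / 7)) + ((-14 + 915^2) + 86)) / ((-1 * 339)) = -7536023 / 3051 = -2470.02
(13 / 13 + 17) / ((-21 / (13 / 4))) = -39 / 14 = -2.79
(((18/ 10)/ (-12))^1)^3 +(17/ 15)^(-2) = 1792197/ 2312000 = 0.78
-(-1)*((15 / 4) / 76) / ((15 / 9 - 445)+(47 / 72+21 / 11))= -1485 / 13265458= -0.00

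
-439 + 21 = -418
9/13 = 0.69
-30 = -30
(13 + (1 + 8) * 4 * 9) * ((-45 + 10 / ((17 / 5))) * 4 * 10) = -9638200 / 17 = -566952.94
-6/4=-3/2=-1.50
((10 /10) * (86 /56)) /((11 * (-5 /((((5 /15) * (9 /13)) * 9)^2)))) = -31347 /260260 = -0.12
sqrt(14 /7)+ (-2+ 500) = sqrt(2)+ 498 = 499.41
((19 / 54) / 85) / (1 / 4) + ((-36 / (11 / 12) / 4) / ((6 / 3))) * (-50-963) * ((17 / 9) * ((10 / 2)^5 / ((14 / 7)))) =370520578543 / 25245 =14676988.65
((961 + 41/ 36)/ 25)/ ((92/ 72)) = 34637/ 1150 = 30.12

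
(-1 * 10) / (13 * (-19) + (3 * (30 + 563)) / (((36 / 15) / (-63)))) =40 / 187783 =0.00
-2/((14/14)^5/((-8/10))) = 8/5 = 1.60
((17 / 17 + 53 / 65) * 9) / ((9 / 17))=2006 / 65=30.86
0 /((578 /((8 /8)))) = 0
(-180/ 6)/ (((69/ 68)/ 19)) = -12920/ 23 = -561.74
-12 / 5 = -2.40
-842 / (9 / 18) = -1684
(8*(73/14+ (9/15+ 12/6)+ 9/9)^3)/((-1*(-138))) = 234885113/5916750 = 39.70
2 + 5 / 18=41 / 18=2.28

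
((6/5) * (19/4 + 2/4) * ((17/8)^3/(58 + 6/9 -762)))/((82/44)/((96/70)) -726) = 1802493/15196388800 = 0.00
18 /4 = 9 /2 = 4.50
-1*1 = -1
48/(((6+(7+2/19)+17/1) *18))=38/429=0.09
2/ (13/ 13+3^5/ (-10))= -20/ 233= -0.09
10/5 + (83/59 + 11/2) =1051/118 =8.91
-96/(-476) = 24/119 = 0.20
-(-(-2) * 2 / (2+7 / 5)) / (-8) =0.15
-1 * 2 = -2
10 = 10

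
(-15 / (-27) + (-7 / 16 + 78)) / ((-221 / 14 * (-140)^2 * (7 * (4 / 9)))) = -1607 / 19801600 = -0.00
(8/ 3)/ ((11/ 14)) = 112/ 33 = 3.39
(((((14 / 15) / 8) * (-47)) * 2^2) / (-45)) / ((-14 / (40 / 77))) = -188 / 10395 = -0.02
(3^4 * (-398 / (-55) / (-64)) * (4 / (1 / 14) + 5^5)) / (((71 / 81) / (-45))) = 37379138931 / 24992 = 1495644.16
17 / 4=4.25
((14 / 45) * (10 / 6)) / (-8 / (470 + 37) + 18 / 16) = 18928 / 40491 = 0.47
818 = 818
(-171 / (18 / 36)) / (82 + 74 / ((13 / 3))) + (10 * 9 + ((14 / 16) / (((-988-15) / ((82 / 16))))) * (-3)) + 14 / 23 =87.17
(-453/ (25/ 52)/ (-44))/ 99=1963/ 9075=0.22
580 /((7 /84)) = 6960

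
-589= -589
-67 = -67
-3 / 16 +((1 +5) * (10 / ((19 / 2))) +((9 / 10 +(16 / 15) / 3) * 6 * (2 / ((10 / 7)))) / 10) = 818857 / 114000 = 7.18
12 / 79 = 0.15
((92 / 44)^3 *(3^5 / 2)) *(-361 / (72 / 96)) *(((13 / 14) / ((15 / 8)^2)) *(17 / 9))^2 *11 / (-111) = 439344515823616 / 33317274375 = 13186.69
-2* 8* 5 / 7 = -80 / 7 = -11.43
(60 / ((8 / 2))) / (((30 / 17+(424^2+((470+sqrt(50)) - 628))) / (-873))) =-339881458320 / 4662041044423+18922275 * sqrt(2) / 9324082088846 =-0.07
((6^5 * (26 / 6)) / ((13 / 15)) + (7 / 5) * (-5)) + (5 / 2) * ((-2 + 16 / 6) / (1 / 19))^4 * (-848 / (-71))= 4644046943 / 5751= 807519.90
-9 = -9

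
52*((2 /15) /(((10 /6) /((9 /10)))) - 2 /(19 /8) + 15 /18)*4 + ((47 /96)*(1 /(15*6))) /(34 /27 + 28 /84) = 257940383 /19608000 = 13.15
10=10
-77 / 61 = -1.26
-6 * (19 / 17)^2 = -2166 / 289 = -7.49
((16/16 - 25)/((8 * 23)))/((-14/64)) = 96/161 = 0.60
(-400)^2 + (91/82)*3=13120273/82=160003.33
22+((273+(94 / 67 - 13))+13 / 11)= 209739 / 737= 284.58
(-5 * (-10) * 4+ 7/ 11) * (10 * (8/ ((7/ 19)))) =3354640/ 77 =43566.75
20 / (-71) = -0.28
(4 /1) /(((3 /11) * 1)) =44 /3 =14.67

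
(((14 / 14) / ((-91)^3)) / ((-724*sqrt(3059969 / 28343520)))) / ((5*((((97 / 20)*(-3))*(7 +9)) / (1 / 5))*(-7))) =81*sqrt(6270) / 46841865011561620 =0.00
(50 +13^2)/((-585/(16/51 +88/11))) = -30952/9945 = -3.11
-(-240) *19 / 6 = 760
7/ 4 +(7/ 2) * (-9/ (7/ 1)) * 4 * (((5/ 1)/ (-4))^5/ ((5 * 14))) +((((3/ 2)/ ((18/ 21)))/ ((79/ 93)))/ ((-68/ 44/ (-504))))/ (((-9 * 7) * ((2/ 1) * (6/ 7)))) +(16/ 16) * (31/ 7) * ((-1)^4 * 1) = 7148103/ 9626624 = 0.74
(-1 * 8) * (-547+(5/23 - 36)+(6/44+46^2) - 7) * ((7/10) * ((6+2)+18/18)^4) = -14188411818/253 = -56080679.12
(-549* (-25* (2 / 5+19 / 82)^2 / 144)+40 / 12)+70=35944303 / 322752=111.37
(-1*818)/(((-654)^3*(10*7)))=409/9790419240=0.00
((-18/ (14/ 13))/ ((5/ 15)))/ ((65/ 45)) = -243/ 7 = -34.71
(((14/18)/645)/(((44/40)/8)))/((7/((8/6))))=64/38313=0.00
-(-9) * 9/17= 81/17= 4.76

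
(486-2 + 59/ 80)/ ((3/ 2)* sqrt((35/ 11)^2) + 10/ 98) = 99.44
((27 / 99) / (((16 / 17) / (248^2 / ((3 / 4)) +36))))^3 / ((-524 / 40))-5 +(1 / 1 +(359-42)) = -5722669806671708639 / 5579552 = -1025650411838.03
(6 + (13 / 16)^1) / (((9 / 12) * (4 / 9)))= 327 / 16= 20.44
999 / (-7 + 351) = 2.90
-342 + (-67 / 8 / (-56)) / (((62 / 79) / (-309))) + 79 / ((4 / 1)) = -10586353 / 27776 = -381.13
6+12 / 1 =18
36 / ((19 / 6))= 216 / 19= 11.37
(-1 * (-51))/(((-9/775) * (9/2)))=-26350/27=-975.93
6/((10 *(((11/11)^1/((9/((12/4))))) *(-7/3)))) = -0.77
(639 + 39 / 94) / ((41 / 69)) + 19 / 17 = 70576391 / 65518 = 1077.21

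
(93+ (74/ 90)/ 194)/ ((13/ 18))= 128.78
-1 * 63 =-63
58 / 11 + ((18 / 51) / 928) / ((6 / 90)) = 5.28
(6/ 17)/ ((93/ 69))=0.26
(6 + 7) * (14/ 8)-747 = -2897/ 4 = -724.25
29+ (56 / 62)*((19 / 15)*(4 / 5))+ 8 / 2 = 33.92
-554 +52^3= 140054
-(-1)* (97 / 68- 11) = -651 / 68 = -9.57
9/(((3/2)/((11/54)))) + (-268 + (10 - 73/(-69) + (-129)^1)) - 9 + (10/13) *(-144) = -1357580/2691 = -504.49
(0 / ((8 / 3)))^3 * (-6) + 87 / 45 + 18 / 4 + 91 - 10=2623 / 30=87.43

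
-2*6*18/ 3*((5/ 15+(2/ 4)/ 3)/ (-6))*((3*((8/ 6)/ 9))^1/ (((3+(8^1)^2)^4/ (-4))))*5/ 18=-80/ 544080267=-0.00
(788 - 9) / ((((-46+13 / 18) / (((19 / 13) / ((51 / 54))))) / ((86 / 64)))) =-51551883 / 1440920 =-35.78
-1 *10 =-10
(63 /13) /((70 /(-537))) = -37.18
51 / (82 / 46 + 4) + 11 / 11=1306 / 133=9.82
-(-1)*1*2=2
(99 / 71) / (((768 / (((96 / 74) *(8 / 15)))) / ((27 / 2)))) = 891 / 52540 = 0.02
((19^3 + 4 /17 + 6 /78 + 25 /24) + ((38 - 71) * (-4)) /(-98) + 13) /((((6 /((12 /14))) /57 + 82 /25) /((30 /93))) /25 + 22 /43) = 4559899420590625 /619471515572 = 7360.95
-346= -346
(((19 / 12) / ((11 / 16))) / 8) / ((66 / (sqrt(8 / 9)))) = 19 *sqrt(2) / 6534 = 0.00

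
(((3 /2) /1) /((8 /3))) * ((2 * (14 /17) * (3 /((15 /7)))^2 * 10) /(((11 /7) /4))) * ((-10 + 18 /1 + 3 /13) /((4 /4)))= 4624326 /12155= 380.45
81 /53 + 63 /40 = 6579 /2120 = 3.10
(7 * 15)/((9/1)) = 11.67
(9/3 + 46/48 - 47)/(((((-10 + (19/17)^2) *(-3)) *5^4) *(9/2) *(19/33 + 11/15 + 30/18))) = -3283907/16763476500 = -0.00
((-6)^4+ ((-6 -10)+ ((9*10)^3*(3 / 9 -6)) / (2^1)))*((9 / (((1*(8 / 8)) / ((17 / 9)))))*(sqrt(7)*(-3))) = 278532051.34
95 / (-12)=-95 / 12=-7.92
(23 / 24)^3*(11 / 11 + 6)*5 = 425845 / 13824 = 30.80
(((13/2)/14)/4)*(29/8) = 377/896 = 0.42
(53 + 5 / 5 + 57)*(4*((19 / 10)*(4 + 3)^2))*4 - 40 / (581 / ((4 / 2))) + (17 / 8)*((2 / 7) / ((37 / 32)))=17772213456 / 107485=165345.99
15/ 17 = 0.88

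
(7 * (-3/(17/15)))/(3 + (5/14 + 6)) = -1.98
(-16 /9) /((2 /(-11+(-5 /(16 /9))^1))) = 221 /18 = 12.28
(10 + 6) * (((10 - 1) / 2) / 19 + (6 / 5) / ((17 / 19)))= 40776 / 1615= 25.25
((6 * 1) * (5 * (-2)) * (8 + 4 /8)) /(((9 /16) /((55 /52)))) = -37400 /39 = -958.97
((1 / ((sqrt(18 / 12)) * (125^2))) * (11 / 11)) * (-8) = -8 * sqrt(6) / 46875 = -0.00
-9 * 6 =-54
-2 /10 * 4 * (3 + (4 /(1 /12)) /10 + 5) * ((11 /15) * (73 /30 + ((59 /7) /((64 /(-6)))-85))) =24646952 /39375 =625.95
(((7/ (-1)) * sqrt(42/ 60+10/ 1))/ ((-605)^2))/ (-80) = 7 * sqrt(1070)/ 292820000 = 0.00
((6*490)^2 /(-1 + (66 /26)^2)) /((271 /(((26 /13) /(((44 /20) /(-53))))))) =-19355181300 /68563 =-282297.76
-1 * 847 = -847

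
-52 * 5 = -260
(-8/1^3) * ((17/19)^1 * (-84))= 11424/19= 601.26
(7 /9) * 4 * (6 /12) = 14 /9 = 1.56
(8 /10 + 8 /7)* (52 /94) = 1768 /1645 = 1.07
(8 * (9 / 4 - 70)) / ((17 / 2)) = -1084 / 17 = -63.76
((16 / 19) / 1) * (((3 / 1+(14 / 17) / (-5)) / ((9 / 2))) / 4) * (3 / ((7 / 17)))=1928 / 1995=0.97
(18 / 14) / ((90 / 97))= 97 / 70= 1.39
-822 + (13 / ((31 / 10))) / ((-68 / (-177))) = -854883 / 1054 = -811.08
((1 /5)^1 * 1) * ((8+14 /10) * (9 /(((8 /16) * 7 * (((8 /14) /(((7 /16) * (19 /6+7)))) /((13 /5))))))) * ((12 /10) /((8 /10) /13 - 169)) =-30524949 /43924000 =-0.69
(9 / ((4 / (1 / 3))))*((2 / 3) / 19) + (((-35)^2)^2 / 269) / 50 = 570372 / 5111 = 111.60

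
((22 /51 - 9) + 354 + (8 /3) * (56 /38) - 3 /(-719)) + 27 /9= 245496829 /696711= 352.37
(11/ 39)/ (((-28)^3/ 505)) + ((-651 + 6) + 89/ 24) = -549033307/ 856128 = -641.30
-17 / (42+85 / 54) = -918 / 2353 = -0.39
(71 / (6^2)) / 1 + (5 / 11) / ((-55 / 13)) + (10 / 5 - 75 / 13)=-1.90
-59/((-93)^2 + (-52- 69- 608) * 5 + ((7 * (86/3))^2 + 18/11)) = -5841/4482002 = -0.00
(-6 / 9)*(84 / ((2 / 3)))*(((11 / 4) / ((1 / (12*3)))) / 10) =-4158 / 5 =-831.60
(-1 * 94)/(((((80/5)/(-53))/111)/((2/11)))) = 276501/44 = 6284.11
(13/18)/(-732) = -13/13176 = -0.00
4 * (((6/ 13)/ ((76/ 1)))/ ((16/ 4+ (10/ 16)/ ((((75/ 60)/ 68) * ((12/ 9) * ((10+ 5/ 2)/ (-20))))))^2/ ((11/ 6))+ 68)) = 825/ 27396746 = 0.00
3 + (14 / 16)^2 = 3.77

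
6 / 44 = 3 / 22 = 0.14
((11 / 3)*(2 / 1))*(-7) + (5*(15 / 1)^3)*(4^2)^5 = 53084159846 / 3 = 17694719948.67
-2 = -2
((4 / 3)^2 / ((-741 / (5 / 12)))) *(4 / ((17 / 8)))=-640 / 340119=-0.00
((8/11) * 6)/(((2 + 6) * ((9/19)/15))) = 190/11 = 17.27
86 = 86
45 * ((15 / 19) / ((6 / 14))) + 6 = 1689 / 19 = 88.89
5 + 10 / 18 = 5.56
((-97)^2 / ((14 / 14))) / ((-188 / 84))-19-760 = -234202 / 47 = -4983.02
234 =234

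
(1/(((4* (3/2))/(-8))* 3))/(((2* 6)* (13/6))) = -0.02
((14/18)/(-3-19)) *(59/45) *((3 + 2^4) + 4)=-9499/8910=-1.07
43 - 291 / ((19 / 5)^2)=8248 / 361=22.85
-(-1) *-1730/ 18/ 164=-865/ 1476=-0.59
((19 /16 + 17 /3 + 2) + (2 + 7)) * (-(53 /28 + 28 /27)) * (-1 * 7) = 1898255 /5184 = 366.18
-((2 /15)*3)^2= -4 /25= -0.16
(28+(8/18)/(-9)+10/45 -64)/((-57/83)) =240866/4617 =52.17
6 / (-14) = -3 / 7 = -0.43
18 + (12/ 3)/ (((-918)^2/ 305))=3792563/ 210681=18.00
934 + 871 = 1805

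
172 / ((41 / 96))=402.73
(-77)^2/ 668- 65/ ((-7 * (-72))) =8.75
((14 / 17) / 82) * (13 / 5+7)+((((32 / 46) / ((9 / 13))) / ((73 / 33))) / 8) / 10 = 0.10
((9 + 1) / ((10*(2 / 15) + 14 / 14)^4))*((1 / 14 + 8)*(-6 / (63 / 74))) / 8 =-564435 / 235298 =-2.40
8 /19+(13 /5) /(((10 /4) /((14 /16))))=2529 /1900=1.33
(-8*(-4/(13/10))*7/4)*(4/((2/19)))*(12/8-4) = -53200/13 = -4092.31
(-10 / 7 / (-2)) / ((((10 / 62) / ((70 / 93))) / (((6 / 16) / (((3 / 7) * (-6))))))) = -35 / 72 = -0.49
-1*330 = -330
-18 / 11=-1.64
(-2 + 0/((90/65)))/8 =-1/4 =-0.25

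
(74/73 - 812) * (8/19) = -341.47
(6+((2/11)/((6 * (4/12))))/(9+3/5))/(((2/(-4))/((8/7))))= -3173/231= -13.74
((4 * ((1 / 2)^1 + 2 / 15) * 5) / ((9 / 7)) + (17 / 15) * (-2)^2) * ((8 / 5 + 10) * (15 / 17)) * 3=112636 / 255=441.71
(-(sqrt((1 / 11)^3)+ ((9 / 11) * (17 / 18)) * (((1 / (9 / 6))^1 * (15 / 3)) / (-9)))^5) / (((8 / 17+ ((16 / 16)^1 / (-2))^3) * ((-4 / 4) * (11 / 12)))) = -318977650019200 / 48187778486791383+ 17495737579904 * sqrt(11) / 19632057902026119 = -0.00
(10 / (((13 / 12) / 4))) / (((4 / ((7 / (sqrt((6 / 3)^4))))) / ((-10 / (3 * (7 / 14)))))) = -1400 / 13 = -107.69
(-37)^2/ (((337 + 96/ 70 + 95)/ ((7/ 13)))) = 335405/ 197184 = 1.70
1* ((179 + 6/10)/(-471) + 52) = 121562/2355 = 51.62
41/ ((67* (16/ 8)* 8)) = 41/ 1072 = 0.04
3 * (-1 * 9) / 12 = -9 / 4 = -2.25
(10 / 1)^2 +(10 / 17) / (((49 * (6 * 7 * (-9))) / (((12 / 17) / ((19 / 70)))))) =242152900 / 2421531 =100.00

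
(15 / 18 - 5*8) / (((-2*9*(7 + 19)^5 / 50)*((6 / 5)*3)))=29375 / 11548697472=0.00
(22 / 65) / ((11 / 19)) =38 / 65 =0.58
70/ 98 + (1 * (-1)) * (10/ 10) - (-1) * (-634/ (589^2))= -698280/ 2428447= -0.29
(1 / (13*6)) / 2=1 / 156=0.01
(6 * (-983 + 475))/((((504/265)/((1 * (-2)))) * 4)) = 33655/42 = 801.31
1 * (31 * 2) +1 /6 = 62.17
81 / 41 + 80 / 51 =7411 / 2091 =3.54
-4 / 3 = -1.33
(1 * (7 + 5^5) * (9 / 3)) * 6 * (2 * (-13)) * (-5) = 7328880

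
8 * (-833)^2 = 5551112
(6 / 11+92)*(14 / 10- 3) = -8144 / 55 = -148.07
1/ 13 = 0.08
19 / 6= 3.17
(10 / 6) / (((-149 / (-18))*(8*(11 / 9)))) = 135 / 6556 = 0.02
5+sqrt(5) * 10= 5+10 * sqrt(5)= 27.36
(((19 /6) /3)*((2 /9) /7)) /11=0.00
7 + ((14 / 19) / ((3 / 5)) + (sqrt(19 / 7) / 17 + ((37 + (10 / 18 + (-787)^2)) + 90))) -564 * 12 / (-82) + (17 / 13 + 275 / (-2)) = sqrt(133) / 119 + 112917268301 / 182286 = 619451.22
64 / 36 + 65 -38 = 259 / 9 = 28.78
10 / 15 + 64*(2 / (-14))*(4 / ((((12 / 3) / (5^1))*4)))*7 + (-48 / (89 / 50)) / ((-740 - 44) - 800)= -232952 / 2937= -79.32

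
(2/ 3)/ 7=2/ 21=0.10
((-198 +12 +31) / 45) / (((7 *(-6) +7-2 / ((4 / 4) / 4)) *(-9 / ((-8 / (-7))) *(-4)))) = 62 / 24381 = 0.00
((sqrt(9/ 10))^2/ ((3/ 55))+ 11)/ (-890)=-11/ 356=-0.03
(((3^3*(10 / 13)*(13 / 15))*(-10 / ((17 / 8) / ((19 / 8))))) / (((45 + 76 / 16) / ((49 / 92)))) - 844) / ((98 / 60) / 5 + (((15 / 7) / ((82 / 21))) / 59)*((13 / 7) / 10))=-334452366242400 / 129801674081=-2576.64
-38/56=-19/28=-0.68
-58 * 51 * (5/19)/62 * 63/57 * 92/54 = -793730/33573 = -23.64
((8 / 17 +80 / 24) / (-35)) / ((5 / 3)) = -194 / 2975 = -0.07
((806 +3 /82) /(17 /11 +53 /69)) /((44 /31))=141377205 /575968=245.46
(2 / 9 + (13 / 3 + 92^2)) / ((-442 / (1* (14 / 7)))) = -76217 / 1989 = -38.32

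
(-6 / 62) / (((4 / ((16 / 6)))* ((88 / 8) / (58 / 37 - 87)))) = 0.50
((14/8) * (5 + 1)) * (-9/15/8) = -63/80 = -0.79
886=886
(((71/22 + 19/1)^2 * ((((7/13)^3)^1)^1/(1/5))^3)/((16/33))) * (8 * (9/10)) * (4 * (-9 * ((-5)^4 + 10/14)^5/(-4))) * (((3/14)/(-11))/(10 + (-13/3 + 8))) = -225902586886115535892597500000/52608921389453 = -4293997689361567.67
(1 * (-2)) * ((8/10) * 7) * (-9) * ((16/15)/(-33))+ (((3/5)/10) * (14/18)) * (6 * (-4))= -4.38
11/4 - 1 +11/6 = 43/12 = 3.58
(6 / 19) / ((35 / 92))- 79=-51983 / 665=-78.17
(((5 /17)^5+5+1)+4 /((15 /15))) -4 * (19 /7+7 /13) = -388756443 /129206987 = -3.01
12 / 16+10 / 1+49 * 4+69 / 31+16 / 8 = 26161 / 124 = 210.98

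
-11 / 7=-1.57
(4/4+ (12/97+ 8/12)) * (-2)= -1042/291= -3.58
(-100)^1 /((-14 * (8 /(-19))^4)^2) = -424589076025 /822083584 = -516.48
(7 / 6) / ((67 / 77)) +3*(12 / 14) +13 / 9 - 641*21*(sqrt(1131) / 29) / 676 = 45221 / 8442 - 13461*sqrt(1131) / 19604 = -17.74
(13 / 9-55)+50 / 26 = -6041 / 117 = -51.63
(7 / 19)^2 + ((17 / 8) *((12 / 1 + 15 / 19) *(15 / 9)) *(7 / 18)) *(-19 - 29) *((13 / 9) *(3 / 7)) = -188906 / 361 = -523.29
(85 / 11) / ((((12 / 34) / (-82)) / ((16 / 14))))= -473960 / 231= -2051.77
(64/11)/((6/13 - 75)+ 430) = 0.02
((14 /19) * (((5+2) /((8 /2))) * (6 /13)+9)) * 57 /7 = 765 /13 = 58.85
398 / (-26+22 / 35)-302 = -141053 / 444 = -317.69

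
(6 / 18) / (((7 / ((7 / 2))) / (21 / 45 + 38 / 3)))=197 / 90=2.19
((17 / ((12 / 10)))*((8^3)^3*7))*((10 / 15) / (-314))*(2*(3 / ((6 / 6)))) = -79859548160 / 471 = -169553180.81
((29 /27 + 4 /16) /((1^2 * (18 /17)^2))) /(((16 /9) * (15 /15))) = 0.66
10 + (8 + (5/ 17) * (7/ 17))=18.12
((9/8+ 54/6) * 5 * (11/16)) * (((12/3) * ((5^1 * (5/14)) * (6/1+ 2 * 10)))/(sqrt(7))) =1447875 * sqrt(7)/1568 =2443.06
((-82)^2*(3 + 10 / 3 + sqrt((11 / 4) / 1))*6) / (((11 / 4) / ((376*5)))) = 151693440*sqrt(11) / 11 + 1921450240 / 11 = 220414587.60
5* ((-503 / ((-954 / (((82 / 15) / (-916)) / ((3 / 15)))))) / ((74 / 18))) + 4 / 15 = 6669529 / 26944140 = 0.25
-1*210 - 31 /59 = -12421 /59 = -210.53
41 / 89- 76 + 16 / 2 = -6011 / 89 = -67.54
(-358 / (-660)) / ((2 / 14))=1253 / 330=3.80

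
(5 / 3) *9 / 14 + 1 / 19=299 / 266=1.12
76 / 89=0.85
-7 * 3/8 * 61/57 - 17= -3011/152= -19.81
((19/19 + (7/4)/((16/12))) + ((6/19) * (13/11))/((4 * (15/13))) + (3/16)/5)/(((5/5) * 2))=10161/8360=1.22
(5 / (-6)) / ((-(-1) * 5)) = -1 / 6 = -0.17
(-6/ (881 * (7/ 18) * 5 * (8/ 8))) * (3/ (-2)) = 162/ 30835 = 0.01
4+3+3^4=88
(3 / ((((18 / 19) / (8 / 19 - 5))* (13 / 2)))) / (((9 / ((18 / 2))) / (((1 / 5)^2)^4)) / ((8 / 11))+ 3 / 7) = -1624 / 391015937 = -0.00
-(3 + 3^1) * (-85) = 510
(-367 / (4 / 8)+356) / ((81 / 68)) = -952 / 3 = -317.33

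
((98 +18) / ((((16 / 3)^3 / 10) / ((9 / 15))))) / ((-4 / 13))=-30537 / 2048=-14.91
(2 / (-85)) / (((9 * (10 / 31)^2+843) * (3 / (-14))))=26908 / 206810865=0.00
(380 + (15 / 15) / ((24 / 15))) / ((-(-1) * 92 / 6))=9135 / 368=24.82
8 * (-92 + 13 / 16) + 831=203 / 2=101.50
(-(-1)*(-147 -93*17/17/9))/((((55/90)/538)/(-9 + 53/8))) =3618588/11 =328962.55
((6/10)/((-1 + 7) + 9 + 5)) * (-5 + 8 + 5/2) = 33/200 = 0.16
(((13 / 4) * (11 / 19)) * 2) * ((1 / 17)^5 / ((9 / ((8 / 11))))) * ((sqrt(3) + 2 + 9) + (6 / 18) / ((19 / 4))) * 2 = 104 * sqrt(3) / 242795547 + 65624 / 13839346179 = 0.00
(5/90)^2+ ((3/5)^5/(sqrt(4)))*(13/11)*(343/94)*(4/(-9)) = -37391707/523462500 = -0.07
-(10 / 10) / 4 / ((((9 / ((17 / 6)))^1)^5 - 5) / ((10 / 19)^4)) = -3549642500 / 58913659172219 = -0.00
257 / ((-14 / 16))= -2056 / 7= -293.71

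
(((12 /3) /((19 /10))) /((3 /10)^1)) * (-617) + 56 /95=-1233832 /285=-4329.24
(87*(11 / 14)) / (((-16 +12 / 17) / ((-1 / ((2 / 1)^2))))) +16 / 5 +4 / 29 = 1881209 / 422240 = 4.46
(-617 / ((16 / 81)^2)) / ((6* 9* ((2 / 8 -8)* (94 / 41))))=6147171 / 372992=16.48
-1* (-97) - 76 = 21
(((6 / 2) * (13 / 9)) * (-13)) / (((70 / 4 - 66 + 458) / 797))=-20722 / 189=-109.64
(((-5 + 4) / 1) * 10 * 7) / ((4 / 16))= -280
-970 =-970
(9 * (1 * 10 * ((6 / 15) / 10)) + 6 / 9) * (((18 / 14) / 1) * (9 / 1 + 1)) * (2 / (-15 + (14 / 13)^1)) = -7.88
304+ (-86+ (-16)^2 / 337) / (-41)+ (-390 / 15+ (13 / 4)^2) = 64252705 / 221072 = 290.64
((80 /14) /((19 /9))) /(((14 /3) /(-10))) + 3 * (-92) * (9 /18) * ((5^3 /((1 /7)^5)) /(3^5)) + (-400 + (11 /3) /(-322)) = -4140123068801 /3468906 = -1193495.32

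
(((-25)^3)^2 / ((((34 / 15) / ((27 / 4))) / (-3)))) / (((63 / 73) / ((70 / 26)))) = -12030029296875 / 1768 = -6804315213.16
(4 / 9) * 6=8 / 3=2.67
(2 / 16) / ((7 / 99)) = 99 / 56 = 1.77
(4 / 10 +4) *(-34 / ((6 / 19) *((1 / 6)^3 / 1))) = -511632 / 5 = -102326.40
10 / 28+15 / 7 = 5 / 2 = 2.50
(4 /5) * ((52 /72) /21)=26 /945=0.03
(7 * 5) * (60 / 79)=2100 / 79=26.58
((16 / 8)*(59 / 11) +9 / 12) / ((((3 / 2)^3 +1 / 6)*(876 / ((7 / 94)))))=707 / 2566388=0.00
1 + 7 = 8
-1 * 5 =-5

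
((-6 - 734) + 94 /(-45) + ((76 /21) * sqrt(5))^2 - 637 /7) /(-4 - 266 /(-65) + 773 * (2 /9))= -22003293 /4926656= -4.47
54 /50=27 /25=1.08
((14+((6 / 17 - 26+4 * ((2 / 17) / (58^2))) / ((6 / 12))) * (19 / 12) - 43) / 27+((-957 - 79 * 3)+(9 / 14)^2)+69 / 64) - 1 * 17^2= -5395170191539 / 3631666752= -1485.59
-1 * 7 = -7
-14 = -14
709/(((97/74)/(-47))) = -2465902/97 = -25421.67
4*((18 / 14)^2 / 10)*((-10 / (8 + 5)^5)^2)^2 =324000 / 931243224969159172501249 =0.00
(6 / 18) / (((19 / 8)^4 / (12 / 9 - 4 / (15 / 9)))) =-65536 / 5864445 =-0.01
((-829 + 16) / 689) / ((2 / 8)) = -3252 / 689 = -4.72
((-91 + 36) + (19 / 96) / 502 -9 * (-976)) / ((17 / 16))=420667987 / 51204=8215.53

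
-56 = -56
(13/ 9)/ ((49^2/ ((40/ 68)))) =130/ 367353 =0.00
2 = 2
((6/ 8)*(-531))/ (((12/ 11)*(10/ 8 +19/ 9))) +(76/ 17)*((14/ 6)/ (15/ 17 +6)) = -1654021/ 15444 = -107.10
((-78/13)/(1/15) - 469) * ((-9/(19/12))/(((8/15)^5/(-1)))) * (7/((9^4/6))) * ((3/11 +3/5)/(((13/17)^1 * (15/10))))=-9594375/26752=-358.64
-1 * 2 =-2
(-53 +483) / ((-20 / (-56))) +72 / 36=1206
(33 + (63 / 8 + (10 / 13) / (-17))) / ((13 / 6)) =216561 / 11492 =18.84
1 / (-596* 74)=-1 / 44104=-0.00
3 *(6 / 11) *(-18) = -29.45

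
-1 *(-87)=87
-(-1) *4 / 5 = 4 / 5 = 0.80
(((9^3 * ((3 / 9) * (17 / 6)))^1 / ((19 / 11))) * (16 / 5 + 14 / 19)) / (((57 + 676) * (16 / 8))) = 1.07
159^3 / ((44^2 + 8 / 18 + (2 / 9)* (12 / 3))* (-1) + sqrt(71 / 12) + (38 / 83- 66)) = -1996659519235344 / 994869127267- 166149411786* sqrt(213) / 994869127267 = -2009.39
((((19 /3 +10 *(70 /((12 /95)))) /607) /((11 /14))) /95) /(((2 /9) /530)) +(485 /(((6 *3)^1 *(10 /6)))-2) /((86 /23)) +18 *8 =1515368959 /3445332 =439.83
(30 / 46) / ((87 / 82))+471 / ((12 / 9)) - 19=893419 / 2668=334.86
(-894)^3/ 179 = -714516984/ 179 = -3991714.99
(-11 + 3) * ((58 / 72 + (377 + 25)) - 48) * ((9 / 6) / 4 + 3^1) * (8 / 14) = -38319 / 7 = -5474.14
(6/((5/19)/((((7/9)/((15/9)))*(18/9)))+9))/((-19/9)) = -252/823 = -0.31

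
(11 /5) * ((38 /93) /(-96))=-209 /22320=-0.01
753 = 753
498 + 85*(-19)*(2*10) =-31802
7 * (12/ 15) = 28/ 5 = 5.60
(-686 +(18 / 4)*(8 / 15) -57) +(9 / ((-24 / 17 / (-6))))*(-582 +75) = -402667 / 20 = -20133.35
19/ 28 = 0.68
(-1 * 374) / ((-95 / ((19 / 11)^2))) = 646 / 55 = 11.75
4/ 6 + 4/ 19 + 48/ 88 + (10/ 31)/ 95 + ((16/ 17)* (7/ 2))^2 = 68964934/ 5617293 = 12.28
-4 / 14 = -2 / 7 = -0.29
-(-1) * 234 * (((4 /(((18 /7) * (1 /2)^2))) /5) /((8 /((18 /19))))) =34.48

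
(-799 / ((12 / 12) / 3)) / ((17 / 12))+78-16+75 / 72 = -39095 / 24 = -1628.96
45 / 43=1.05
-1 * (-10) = 10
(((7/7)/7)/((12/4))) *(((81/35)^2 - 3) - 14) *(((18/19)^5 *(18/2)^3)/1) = -308.47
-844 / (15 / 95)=-16036 / 3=-5345.33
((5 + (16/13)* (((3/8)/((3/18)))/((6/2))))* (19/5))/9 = 1463/585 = 2.50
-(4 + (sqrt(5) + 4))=-8 - sqrt(5)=-10.24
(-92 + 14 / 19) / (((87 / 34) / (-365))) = 13018.11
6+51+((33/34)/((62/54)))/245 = 14720001/258230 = 57.00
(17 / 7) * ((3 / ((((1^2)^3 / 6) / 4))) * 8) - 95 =9127 / 7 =1303.86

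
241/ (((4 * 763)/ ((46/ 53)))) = 5543/ 80878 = 0.07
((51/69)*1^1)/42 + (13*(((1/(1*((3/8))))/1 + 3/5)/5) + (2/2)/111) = 7612993/893550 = 8.52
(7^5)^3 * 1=4747561509943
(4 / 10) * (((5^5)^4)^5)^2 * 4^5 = 25489470578119236432462086364283388889457672883081900577182173654178606424208930575089437995522922975055735150817781686782836914062500000000000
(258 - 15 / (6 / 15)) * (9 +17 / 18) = 8771 / 4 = 2192.75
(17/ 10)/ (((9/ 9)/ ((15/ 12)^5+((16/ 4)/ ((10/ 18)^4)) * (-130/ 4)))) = -2962920463/ 1280000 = -2314.78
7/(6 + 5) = 7/11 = 0.64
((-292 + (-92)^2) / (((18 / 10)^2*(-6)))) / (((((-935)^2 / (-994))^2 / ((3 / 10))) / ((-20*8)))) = 0.03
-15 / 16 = -0.94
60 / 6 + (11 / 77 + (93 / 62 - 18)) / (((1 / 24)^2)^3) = -21881290682 / 7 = -3125898668.86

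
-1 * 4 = -4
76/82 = 38/41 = 0.93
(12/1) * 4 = 48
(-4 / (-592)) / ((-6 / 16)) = -2 / 111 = -0.02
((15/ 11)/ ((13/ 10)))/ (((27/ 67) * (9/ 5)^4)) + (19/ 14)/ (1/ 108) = 8678207432/ 59108049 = 146.82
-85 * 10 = -850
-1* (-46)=46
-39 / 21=-13 / 7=-1.86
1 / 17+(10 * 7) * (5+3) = 9521 / 17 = 560.06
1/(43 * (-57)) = -1/2451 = -0.00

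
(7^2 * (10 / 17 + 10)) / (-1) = -8820 / 17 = -518.82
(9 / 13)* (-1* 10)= -90 / 13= -6.92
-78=-78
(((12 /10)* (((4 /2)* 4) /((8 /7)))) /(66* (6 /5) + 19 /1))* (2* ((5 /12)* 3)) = 105 /491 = 0.21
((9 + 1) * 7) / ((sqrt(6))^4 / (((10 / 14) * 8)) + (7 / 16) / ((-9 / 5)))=7200 / 623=11.56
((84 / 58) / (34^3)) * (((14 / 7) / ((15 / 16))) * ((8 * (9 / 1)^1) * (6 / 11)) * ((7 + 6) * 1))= 314496 / 7836235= 0.04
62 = 62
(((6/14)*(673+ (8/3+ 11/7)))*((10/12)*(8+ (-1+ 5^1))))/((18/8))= 568880/441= 1289.98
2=2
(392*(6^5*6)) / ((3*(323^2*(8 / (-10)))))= -7620480 / 104329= -73.04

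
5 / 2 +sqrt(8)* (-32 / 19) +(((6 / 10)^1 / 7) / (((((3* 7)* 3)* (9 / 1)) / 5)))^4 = 15318258041207 / 6127303216482-64* sqrt(2) / 19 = -2.26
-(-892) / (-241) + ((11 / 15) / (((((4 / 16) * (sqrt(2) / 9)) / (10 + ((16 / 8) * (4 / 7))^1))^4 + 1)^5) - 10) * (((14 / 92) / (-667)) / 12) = -744716908683078193962034041605704018934680207724521259688799430837974765553 / 201216724810830548818564098097649106781011005751856699305108391746679687500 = -3.70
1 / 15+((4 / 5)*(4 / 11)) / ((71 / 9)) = 1213 / 11715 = 0.10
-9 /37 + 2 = 65 /37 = 1.76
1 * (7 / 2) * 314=1099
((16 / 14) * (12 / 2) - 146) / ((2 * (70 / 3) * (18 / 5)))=-487 / 588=-0.83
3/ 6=1/ 2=0.50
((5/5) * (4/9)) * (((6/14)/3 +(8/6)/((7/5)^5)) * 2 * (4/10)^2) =630496/11344725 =0.06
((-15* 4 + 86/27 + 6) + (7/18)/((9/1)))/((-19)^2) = -8225/58482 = -0.14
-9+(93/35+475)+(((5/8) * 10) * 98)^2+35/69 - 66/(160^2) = 2322266545981/6182400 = 375625.41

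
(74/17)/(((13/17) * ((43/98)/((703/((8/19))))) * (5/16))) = 193729928/2795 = 69313.03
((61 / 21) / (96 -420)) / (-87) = 61 / 591948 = 0.00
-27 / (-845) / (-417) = -9 / 117455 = -0.00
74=74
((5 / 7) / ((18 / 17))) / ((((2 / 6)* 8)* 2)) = 85 / 672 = 0.13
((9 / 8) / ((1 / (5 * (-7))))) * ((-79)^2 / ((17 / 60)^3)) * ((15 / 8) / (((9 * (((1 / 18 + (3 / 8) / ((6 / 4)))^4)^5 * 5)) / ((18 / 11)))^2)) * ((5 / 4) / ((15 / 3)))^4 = -41311434894771395746389.03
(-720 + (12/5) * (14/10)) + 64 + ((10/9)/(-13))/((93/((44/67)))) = -11894815532/18225675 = -652.64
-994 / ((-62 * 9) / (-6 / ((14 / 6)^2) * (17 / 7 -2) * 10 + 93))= 716603 / 4557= 157.25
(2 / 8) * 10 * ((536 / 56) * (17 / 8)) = 5695 / 112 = 50.85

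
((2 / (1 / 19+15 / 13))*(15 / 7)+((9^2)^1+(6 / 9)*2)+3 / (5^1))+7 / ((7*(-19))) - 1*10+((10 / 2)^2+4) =105.43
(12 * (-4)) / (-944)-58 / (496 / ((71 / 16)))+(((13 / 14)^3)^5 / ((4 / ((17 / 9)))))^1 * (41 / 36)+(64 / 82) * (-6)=-75202331008636604677766567 / 15119001109449076001734656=-4.97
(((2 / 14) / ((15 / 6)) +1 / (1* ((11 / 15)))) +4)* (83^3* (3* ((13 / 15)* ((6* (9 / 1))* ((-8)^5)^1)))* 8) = -219600720294838272 / 1925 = -114078296257058.84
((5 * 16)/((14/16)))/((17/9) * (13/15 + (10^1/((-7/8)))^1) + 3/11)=-237600/51137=-4.65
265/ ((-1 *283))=-265/ 283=-0.94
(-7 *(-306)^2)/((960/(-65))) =710073/16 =44379.56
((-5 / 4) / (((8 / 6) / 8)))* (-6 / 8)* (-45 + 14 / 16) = -15885 / 64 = -248.20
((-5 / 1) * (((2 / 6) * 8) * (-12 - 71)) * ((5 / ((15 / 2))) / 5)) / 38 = 664 / 171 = 3.88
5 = 5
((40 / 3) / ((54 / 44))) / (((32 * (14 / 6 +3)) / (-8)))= -55 / 108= -0.51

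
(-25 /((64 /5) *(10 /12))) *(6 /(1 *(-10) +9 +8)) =-2.01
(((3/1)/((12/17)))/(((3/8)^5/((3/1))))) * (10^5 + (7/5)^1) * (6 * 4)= 185687932928/45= 4126398509.51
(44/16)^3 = 20.80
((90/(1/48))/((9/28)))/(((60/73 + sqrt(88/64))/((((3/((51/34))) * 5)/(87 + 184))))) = -4709376000/8080949 + 1432435200 * sqrt(22)/8080949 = 248.65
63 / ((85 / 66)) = 4158 / 85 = 48.92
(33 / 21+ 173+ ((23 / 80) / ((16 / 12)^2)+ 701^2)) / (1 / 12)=13213555707 / 2240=5898908.80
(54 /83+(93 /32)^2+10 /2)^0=1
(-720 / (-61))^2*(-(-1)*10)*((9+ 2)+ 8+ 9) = 145152000 / 3721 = 39008.87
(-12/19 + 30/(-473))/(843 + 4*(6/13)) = -27066/32901407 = -0.00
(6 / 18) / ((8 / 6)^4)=0.11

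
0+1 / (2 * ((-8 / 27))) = -27 / 16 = -1.69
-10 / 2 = -5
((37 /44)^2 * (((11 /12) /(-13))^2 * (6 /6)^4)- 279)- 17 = -115253927 /389376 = -296.00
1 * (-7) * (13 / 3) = -91 / 3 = -30.33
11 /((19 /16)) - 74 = -1230 /19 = -64.74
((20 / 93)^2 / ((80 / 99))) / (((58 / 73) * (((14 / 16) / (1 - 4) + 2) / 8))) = 385440 / 1142629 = 0.34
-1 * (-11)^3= 1331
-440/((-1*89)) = 440/89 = 4.94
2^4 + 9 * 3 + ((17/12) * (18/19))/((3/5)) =1719/38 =45.24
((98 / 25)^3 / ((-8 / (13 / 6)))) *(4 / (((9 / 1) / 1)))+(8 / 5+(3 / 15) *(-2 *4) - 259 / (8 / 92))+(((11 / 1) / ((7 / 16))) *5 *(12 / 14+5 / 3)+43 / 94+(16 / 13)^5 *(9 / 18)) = -961950512219650846 / 360740156765625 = -2666.60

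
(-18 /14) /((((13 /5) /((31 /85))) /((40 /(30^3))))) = -0.00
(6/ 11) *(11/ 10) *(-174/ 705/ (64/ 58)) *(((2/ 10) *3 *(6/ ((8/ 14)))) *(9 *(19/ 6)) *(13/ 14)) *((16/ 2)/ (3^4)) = -2.21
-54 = -54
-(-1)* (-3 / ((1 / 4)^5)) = -3072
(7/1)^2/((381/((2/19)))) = 98/7239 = 0.01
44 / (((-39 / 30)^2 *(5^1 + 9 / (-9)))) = 1100 / 169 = 6.51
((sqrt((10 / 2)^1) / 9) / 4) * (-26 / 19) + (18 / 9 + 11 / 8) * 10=135 / 4- 13 * sqrt(5) / 342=33.67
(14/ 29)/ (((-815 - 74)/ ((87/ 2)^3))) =-22707/ 508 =-44.70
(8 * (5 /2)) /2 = 10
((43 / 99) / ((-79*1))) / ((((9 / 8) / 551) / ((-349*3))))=66150856 / 23463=2819.37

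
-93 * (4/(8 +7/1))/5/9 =-124/225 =-0.55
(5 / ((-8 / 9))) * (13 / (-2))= 585 / 16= 36.56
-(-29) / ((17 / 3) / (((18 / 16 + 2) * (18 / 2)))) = 19575 / 136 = 143.93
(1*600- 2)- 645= -47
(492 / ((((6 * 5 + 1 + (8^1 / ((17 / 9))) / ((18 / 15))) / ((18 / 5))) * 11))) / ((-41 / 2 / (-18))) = 132192 / 32285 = 4.09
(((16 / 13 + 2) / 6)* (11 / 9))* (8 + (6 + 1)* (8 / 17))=7.43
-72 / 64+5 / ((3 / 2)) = 53 / 24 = 2.21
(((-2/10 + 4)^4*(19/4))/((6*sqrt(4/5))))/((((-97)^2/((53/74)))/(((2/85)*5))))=131233247*sqrt(5)/177547830000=0.00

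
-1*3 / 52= -3 / 52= -0.06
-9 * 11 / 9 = -11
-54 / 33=-18 / 11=-1.64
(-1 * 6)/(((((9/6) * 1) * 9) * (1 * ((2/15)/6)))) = -20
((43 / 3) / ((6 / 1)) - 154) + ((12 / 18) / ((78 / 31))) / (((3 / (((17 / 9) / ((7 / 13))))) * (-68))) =-1031593 / 6804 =-151.62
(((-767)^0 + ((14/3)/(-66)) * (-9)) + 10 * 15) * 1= 1668/11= 151.64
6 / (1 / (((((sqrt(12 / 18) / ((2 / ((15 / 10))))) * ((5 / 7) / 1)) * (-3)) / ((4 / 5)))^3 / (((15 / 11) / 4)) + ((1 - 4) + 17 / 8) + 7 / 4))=21 / 4 - 2784375 * sqrt(6) / 87808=-72.42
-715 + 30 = -685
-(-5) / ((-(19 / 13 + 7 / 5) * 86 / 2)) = -0.04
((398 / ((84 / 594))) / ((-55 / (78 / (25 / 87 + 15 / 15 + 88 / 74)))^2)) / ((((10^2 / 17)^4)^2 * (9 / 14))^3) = 644034923454733399711449502959920152123471 / 546156737500000000000000000000000000000000000000000000000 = 0.00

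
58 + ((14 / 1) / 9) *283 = 4484 / 9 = 498.22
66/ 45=22/ 15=1.47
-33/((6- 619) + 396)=33/217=0.15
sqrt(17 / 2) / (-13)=-sqrt(34) / 26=-0.22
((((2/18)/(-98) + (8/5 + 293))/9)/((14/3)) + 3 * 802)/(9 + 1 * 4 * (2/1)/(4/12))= 446938501/6112260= 73.12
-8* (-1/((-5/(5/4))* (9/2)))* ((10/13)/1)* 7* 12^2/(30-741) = 4480/9243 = 0.48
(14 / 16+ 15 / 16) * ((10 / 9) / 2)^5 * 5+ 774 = 731715941 / 944784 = 774.48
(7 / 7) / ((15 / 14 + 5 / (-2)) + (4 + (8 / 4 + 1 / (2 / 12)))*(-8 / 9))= -21 / 254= -0.08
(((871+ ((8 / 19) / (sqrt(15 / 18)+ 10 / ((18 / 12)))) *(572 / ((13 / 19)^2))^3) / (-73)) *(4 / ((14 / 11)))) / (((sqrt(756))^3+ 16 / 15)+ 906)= 165 *(-10124429369848-1913587 *sqrt(30)) / (1122667 *(6803+ 34020 *sqrt(21)) *(sqrt(30)+ 40))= -201.10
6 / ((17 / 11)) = 3.88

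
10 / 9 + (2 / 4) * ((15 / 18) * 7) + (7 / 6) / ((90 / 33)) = 401 / 90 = 4.46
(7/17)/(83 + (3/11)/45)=1155/232832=0.00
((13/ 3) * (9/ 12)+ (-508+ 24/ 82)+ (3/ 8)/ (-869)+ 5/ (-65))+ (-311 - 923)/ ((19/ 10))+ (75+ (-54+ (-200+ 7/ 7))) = -93777256407/ 70402904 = -1332.01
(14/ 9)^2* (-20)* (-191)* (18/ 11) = 1497440/ 99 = 15125.66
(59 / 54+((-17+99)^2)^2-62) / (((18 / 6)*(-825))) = -488290843 / 26730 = -18267.52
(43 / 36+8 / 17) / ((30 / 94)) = 47893 / 9180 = 5.22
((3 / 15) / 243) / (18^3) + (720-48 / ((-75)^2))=637721641853 / 885735000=719.99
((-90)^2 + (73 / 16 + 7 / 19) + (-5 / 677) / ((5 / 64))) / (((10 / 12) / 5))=5004120501 / 102904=48629.02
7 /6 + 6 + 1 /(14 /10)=331 /42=7.88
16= 16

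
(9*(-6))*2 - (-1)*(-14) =-122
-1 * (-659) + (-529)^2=280500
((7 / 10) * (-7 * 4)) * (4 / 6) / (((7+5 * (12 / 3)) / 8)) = -1568 / 405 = -3.87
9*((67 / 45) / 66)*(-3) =-67 / 110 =-0.61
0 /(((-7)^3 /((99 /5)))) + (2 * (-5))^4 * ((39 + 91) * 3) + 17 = 3900017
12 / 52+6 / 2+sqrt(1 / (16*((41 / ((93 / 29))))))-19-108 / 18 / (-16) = -1601 / 104+sqrt(110577) / 4756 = -15.32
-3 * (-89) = 267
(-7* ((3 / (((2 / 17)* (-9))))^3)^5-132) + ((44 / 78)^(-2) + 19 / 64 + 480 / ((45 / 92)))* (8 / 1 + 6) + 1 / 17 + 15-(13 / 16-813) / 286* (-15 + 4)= 42628698.71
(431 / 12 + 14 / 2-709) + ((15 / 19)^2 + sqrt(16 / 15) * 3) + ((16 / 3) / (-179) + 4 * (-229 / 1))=-408777173 / 258476 + 4 * sqrt(15) / 5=-1578.39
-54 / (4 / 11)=-297 / 2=-148.50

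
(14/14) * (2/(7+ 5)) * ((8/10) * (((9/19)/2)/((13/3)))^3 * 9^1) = 59049/301384460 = 0.00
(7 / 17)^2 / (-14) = -7 / 578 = -0.01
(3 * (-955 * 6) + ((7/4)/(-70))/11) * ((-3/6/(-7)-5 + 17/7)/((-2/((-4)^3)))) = 15127202/11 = 1375200.18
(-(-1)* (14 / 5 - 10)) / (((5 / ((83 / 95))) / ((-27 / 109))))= 80676 / 258875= 0.31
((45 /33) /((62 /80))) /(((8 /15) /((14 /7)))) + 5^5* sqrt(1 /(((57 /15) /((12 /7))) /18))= 8911.64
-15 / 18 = -0.83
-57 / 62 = -0.92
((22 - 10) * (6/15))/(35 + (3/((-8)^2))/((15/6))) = 768/5603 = 0.14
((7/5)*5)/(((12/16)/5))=140/3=46.67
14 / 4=7 / 2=3.50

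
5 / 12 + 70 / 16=115 / 24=4.79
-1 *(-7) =7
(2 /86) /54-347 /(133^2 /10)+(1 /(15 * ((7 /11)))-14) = -2893853437 /205369290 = -14.09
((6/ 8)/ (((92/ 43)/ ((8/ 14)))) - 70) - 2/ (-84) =-134807/ 1932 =-69.78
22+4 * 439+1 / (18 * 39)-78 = 1193401 / 702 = 1700.00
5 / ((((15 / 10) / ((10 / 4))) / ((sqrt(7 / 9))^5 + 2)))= 21.11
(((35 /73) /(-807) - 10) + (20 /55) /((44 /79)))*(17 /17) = -66632576 /7128231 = -9.35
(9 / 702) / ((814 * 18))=0.00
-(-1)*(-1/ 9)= -1/ 9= -0.11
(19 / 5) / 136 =19 / 680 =0.03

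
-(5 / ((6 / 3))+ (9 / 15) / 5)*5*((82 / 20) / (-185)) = 5371 / 18500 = 0.29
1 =1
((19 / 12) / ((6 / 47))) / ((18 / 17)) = 15181 / 1296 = 11.71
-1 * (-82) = 82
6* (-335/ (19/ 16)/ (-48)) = 670/ 19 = 35.26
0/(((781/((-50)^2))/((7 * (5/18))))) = 0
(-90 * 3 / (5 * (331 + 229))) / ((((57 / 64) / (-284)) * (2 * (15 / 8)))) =27264 / 3325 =8.20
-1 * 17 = -17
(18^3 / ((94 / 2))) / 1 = 5832 / 47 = 124.09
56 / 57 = 0.98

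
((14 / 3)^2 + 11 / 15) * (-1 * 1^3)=-1013 / 45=-22.51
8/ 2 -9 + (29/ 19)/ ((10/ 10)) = -66/ 19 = -3.47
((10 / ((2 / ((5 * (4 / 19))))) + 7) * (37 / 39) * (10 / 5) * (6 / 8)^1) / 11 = 8621 / 5434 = 1.59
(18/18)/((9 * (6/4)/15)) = 10/9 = 1.11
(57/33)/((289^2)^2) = 19/76733331851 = 0.00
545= 545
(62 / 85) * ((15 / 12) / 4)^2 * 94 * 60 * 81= 8851275 / 272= 32541.45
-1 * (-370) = 370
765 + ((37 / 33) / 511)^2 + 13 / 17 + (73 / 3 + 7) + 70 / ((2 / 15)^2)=45775353984013 / 9668266146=4734.60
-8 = -8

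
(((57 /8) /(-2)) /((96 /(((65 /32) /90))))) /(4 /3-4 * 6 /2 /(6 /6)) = 247 /3145728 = 0.00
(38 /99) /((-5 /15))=-38 /33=-1.15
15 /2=7.50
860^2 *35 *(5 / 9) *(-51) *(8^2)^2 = -9012469760000 / 3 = -3004156586666.67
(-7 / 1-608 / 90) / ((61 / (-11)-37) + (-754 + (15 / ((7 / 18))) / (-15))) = 47663 / 2768940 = 0.02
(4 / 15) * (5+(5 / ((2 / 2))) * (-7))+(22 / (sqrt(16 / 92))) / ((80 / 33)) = -8+363 * sqrt(23) / 80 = 13.76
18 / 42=3 / 7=0.43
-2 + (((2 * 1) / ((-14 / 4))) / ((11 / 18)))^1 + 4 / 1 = 82 / 77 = 1.06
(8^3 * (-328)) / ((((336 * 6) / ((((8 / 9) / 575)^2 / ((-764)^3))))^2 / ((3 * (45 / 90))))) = -82 / 46068223398139334224799391796875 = -0.00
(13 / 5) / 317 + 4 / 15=1307 / 4755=0.27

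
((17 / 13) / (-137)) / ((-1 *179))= 17 / 318799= 0.00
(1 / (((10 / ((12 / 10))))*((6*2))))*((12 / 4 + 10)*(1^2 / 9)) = 0.01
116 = 116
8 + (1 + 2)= 11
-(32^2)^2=-1048576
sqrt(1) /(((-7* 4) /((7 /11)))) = -1 /44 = -0.02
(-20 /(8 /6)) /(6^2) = -5 /12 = -0.42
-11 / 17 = -0.65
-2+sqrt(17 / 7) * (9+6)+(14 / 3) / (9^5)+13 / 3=413357 / 177147+15 * sqrt(119) / 7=25.71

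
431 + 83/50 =21633/50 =432.66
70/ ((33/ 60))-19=1191/ 11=108.27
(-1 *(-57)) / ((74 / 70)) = 1995 / 37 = 53.92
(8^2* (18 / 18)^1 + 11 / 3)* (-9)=-609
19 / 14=1.36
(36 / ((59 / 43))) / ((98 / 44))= 34056 / 2891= 11.78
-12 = -12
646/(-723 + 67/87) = -28101/31417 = -0.89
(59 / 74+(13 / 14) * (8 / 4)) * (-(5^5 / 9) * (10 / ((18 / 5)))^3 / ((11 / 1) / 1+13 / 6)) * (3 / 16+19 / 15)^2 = -327102294921875 / 103099868928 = -3172.67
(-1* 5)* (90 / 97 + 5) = -2875 / 97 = -29.64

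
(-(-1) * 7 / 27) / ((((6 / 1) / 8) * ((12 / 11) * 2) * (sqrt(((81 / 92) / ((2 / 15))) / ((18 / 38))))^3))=14168 * sqrt(13110) / 532917225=0.00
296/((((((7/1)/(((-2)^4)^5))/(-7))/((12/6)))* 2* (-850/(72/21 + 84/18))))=310378496/105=2955985.68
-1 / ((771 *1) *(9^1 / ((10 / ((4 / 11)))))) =-55 / 13878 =-0.00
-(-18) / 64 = 9 / 32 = 0.28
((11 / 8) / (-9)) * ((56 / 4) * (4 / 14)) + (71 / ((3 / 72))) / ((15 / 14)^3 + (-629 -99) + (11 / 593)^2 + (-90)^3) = -7775042655072691 / 12674366967091842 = -0.61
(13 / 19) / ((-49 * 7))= -13 / 6517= -0.00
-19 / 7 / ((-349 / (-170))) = -3230 / 2443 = -1.32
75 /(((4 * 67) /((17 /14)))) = 1275 /3752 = 0.34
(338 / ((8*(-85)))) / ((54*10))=-169 / 183600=-0.00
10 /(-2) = -5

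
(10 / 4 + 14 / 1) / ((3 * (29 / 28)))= 154 / 29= 5.31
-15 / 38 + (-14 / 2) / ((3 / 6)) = -547 / 38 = -14.39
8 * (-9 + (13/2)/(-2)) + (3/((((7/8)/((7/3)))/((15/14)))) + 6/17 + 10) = -9410/119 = -79.08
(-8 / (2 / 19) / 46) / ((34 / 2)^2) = -38 / 6647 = -0.01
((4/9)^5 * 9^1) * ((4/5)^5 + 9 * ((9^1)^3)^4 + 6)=8133970650673048576/20503125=396718580736.99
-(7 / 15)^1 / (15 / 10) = -14 / 45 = -0.31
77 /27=2.85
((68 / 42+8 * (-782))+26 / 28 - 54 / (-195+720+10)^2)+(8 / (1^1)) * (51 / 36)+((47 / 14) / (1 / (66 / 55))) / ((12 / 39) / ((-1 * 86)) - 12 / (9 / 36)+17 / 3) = -5327798201364497 / 853510928550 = -6242.21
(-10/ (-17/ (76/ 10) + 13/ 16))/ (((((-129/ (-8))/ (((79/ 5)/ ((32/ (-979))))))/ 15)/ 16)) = -940466560/ 18619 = -50511.12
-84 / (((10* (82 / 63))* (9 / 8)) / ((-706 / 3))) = 276752 / 205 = 1350.01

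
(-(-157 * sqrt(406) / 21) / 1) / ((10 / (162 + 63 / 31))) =53223 * sqrt(406) / 434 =2471.00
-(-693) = 693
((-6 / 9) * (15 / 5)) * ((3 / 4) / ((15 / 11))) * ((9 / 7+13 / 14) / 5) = -341 / 700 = -0.49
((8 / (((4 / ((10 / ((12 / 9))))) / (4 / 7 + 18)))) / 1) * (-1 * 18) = -35100 / 7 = -5014.29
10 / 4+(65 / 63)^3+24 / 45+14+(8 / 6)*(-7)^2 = 208701629 / 2500470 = 83.46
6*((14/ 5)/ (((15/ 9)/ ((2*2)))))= 1008/ 25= 40.32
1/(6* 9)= 1/54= 0.02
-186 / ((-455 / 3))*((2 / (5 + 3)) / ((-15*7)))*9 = -837 / 31850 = -0.03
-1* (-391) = 391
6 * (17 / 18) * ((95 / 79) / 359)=1615 / 85083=0.02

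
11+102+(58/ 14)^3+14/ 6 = 191845/ 1029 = 186.44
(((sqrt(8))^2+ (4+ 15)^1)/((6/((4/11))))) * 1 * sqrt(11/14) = 9 * sqrt(154)/77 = 1.45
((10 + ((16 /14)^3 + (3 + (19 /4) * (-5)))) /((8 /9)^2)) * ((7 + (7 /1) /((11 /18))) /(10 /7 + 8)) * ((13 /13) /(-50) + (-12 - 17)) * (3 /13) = 3330005823 /21683200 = 153.58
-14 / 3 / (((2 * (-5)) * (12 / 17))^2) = -2023 / 21600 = -0.09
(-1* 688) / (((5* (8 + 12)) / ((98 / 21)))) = -2408 / 75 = -32.11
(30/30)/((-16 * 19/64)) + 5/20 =3/76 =0.04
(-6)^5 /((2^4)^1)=-486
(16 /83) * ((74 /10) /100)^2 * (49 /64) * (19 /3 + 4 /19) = 25021213 /4731000000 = 0.01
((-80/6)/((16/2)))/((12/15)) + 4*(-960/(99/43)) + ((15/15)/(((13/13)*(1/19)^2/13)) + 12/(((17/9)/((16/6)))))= 6821713/2244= 3039.98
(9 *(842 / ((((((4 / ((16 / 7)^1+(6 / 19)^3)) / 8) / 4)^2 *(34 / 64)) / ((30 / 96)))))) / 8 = 7503976602224640 / 39189218873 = 191480.64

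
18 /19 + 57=1101 /19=57.95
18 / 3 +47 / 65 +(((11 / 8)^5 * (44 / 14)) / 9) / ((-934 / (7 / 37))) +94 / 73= 8.01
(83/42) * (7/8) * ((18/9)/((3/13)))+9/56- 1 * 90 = -74.85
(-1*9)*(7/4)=-63/4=-15.75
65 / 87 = 0.75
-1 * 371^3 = -51064811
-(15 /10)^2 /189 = -1 /84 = -0.01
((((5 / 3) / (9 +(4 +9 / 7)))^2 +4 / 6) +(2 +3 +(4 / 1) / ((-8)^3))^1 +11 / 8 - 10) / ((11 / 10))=-85033 / 31680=-2.68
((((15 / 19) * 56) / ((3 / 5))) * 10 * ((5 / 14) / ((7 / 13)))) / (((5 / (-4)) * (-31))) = 52000 / 4123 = 12.61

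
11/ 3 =3.67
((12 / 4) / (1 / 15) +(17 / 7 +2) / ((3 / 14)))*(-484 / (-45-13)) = 47674 / 87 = 547.98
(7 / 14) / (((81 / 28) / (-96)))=-448 / 27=-16.59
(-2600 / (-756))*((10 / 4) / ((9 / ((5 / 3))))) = 1.59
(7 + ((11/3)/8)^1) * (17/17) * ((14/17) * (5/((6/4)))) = 6265/306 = 20.47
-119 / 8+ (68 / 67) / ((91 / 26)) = -54723 / 3752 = -14.59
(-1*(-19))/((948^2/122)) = 1159/449352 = 0.00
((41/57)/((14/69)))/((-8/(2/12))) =-943/12768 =-0.07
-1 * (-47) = 47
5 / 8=0.62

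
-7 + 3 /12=-27 /4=-6.75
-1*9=-9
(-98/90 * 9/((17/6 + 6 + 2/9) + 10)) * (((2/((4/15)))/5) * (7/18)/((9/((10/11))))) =-1/33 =-0.03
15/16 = 0.94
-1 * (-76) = 76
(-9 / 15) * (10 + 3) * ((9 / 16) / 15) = -117 / 400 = -0.29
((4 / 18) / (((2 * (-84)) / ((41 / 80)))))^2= 1681 / 3657830400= 0.00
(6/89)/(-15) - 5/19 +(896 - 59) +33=7353587/8455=869.73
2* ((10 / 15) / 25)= 4 / 75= 0.05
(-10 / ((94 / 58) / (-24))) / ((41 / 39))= 271440 / 1927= 140.86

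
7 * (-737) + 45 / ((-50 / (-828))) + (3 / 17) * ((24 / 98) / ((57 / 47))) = -349283243 / 79135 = -4413.76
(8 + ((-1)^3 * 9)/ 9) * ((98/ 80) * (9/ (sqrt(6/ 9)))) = 3087 * sqrt(6)/ 80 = 94.52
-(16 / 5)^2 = -256 / 25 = -10.24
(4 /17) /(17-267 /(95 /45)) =-19 /8840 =-0.00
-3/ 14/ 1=-3/ 14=-0.21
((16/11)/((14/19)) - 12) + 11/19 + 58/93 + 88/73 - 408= -4128044491/9932307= -415.62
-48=-48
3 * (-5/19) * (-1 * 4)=60/19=3.16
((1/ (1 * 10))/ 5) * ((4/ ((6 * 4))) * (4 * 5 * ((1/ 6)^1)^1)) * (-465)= -5.17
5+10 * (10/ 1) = 105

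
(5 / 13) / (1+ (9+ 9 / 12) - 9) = 20 / 91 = 0.22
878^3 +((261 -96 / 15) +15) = 3384182108 / 5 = 676836421.60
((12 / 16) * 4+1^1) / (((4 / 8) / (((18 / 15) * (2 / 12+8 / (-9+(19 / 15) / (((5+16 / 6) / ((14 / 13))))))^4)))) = 11768755917150085681 / 4084898233857008535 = 2.88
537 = 537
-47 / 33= -1.42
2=2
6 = 6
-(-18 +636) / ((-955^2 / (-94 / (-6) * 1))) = 9682 / 912025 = 0.01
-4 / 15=-0.27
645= 645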